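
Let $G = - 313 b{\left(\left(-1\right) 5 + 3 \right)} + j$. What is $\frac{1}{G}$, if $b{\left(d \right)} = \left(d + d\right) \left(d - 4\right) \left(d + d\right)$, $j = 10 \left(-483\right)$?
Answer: $\frac{1}{25218} \approx 3.9654 \cdot 10^{-5}$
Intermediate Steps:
$j = -4830$
$b{\left(d \right)} = 4 d^{2} \left(-4 + d\right)$ ($b{\left(d \right)} = 2 d \left(-4 + d\right) 2 d = 4 d^{2} \left(-4 + d\right)$)
$G = 25218$ ($G = - 313 \cdot 4 \left(\left(-1\right) 5 + 3\right)^{2} \left(-4 + \left(\left(-1\right) 5 + 3\right)\right) - 4830 = - 313 \cdot 4 \left(-5 + 3\right)^{2} \left(-4 + \left(-5 + 3\right)\right) - 4830 = - 313 \cdot 4 \left(-2\right)^{2} \left(-4 - 2\right) - 4830 = - 313 \cdot 4 \cdot 4 \left(-6\right) - 4830 = \left(-313\right) \left(-96\right) - 4830 = 30048 - 4830 = 25218$)
$\frac{1}{G} = \frac{1}{25218}$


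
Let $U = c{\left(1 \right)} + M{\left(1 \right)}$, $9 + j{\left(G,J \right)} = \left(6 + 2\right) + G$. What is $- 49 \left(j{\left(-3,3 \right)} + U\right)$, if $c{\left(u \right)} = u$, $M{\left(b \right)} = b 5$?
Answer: $-98$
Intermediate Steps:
$M{\left(b \right)} = 5 b$
$j{\left(G,J \right)} = -1 + G$ ($j{\left(G,J \right)} = -9 + \left(\left(6 + 2\right) + G\right) = -9 + \left(8 + G\right) = -1 + G$)
$U = 6$ ($U = 1 + 5 \cdot 1 = 1 + 5 = 6$)
$- 49 \left(j{\left(-3,3 \right)} + U\right) = - 49 \left(\left(-1 - 3\right) + 6\right) = - 49 \left(-4 + 6\right) = \left(-49\right) 2 = -98$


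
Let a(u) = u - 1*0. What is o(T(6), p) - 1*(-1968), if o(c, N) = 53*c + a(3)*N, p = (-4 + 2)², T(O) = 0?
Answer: 1980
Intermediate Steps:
p = 4 (p = (-2)² = 4)
a(u) = u (a(u) = u + 0 = u)
o(c, N) = 3*N + 53*c (o(c, N) = 53*c + 3*N = 3*N + 53*c)
o(T(6), p) - 1*(-1968) = (3*4 + 53*0) - 1*(-1968) = (12 + 0) + 1968 = 12 + 1968 = 1980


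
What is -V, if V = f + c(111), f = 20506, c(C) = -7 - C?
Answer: -20388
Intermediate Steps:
V = 20388 (V = 20506 + (-7 - 1*111) = 20506 + (-7 - 111) = 20506 - 118 = 20388)
-V = -1*20388 = -20388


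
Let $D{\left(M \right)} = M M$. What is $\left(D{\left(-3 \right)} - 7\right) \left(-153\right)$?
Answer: $-306$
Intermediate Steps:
$D{\left(M \right)} = M^{2}$
$\left(D{\left(-3 \right)} - 7\right) \left(-153\right) = \left(\left(-3\right)^{2} - 7\right) \left(-153\right) = \left(9 - 7\right) \left(-153\right) = 2 \left(-153\right) = -306$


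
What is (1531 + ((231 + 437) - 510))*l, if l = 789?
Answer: 1332621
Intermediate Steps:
(1531 + ((231 + 437) - 510))*l = (1531 + ((231 + 437) - 510))*789 = (1531 + (668 - 510))*789 = (1531 + 158)*789 = 1689*789 = 1332621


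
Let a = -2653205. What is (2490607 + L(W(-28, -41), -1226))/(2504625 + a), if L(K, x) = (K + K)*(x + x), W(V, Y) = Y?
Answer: -2691671/148580 ≈ -18.116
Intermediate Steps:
L(K, x) = 4*K*x (L(K, x) = (2*K)*(2*x) = 4*K*x)
(2490607 + L(W(-28, -41), -1226))/(2504625 + a) = (2490607 + 4*(-41)*(-1226))/(2504625 - 2653205) = (2490607 + 201064)/(-148580) = 2691671*(-1/148580) = -2691671/148580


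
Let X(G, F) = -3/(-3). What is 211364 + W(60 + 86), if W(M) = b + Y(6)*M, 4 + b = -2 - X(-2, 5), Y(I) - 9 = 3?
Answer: 213109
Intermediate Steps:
Y(I) = 12 (Y(I) = 9 + 3 = 12)
X(G, F) = 1 (X(G, F) = -3*(-1/3) = 1)
b = -7 (b = -4 + (-2 - 1*1) = -4 + (-2 - 1) = -4 - 3 = -7)
W(M) = -7 + 12*M
211364 + W(60 + 86) = 211364 + (-7 + 12*(60 + 86)) = 211364 + (-7 + 12*146) = 211364 + (-7 + 1752) = 211364 + 1745 = 213109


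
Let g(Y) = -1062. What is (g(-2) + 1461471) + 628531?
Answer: 2088940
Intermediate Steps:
(g(-2) + 1461471) + 628531 = (-1062 + 1461471) + 628531 = 1460409 + 628531 = 2088940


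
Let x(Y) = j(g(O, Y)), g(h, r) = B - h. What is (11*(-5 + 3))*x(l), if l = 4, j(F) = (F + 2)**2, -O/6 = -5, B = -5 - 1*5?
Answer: -31768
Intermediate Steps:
B = -10 (B = -5 - 5 = -10)
O = 30 (O = -6*(-5) = 30)
g(h, r) = -10 - h
j(F) = (2 + F)**2
x(Y) = 1444 (x(Y) = (2 + (-10 - 1*30))**2 = (2 + (-10 - 30))**2 = (2 - 40)**2 = (-38)**2 = 1444)
(11*(-5 + 3))*x(l) = (11*(-5 + 3))*1444 = (11*(-2))*1444 = -22*1444 = -31768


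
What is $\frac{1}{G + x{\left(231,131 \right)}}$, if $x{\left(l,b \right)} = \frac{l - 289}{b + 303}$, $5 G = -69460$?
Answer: $- \frac{217}{3014593} \approx -7.1983 \cdot 10^{-5}$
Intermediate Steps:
$G = -13892$ ($G = \frac{1}{5} \left(-69460\right) = -13892$)
$x{\left(l,b \right)} = \frac{-289 + l}{303 + b}$
$\frac{1}{G + x{\left(231,131 \right)}} = \frac{1}{-13892 + \frac{-289 + 231}{303 + 131}} = \frac{1}{-13892 + \frac{1}{434} \left(-58\right)} = \frac{1}{-13892 - \frac{29}{217}} = \frac{1}{- \frac{3014593}{217}} = - \frac{217}{3014593}$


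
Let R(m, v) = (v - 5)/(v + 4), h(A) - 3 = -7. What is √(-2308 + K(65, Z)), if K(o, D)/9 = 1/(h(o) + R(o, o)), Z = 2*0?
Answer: I*√36974/4 ≈ 48.072*I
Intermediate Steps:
h(A) = -4 (h(A) = 3 - 7 = -4)
Z = 0
R(m, v) = (-5 + v)/(4 + v)
K(o, D) = 9/(-4 + (-5 + o)/(4 + o))
√(-2308 + K(65, Z)) = √(-2308 + 3*(4 + 65)/(-7 - 1*65)) = √(-2308 + 3*69/(-7 - 65)) = √(-2308 + 3*69/(-72)) = √(-2308 + 3*(-1/72)*69) = √(-2308 - 23/8) = √(-18487/8) = I*√36974/4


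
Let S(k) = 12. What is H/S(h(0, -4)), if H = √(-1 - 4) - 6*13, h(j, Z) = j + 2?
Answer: -13/2 + I*√5/12 ≈ -6.5 + 0.18634*I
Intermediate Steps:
h(j, Z) = 2 + j
H = -78 + I*√5 (H = √(-5) - 78 = I*√5 - 78 = -78 + I*√5 ≈ -78.0 + 2.2361*I)
H/S(h(0, -4)) = (-78 + I*√5)/12 = (-78 + I*√5)*(1/12) = -13/2 + I*√5/12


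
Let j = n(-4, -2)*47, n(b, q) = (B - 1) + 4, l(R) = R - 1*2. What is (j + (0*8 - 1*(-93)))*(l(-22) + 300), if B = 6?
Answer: 142416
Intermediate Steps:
l(R) = -2 + R (l(R) = R - 2 = -2 + R)
n(b, q) = 9 (n(b, q) = (6 - 1) + 4 = 5 + 4 = 9)
j = 423 (j = 9*47 = 423)
(j + (0*8 - 1*(-93)))*(l(-22) + 300) = (423 + (0*8 - 1*(-93)))*((-2 - 22) + 300) = (423 + (0 + 93))*(-24 + 300) = (423 + 93)*276 = 516*276 = 142416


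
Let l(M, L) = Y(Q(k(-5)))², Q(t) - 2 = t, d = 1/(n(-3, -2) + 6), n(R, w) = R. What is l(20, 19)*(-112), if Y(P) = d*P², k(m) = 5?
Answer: -268912/9 ≈ -29879.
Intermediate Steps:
d = ⅓ (d = 1/(-3 + 6) = 1/3 = ⅓ ≈ 0.33333)
Q(t) = 2 + t
Y(P) = P²/3
l(M, L) = 2401/9 (l(M, L) = ((2 + 5)²/3)² = ((⅓)*7²)² = ((⅓)*49)² = (49/3)² = 2401/9)
l(20, 19)*(-112) = (2401/9)*(-112) = -268912/9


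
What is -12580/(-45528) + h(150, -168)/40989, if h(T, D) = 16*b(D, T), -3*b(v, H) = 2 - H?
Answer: 137894597/466536798 ≈ 0.29557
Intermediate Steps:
b(v, H) = -2/3 + H/3 (b(v, H) = -(2 - H)/3 = -2/3 + H/3)
h(T, D) = -32/3 + 16*T/3 (h(T, D) = 16*(-2/3 + T/3) = -32/3 + 16*T/3)
-12580/(-45528) + h(150, -168)/40989 = -12580/(-45528) + (-32/3 + (16/3)*150)/40989 = -12580*(-1/45528) + (-32/3 + 800)*(1/40989) = 3145/11382 + (2368/3)*(1/40989) = 3145/11382 + 2368/122967 = 137894597/466536798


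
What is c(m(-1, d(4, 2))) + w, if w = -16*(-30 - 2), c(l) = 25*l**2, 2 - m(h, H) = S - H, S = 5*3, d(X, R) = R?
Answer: 3537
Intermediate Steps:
S = 15
m(h, H) = -13 + H (m(h, H) = 2 - (15 - H) = 2 + (-15 + H) = -13 + H)
w = 512 (w = -16*(-32) = 512)
c(m(-1, d(4, 2))) + w = 25*(-13 + 2)**2 + 512 = 25*(-11)**2 + 512 = 25*121 + 512 = 3025 + 512 = 3537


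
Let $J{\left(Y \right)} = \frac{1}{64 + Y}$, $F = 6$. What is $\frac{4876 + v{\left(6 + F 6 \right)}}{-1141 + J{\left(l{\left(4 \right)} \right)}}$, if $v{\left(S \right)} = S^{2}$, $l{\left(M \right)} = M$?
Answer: $- \frac{451520}{77587} \approx -5.8195$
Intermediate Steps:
$\frac{4876 + v{\left(6 + F 6 \right)}}{-1141 + J{\left(l{\left(4 \right)} \right)}} = \frac{4876 + \left(6 + 6 \cdot 6\right)^{2}}{-1141 + \frac{1}{64 + 4}} = \frac{4876 + \left(6 + 36\right)^{2}}{-1141 + \frac{1}{68}} = \frac{4876 + 42^{2}}{-1141 + \frac{1}{68}} = \frac{4876 + 1764}{- \frac{77587}{68}} = 6640 \left(- \frac{68}{77587}\right) = - \frac{451520}{77587}$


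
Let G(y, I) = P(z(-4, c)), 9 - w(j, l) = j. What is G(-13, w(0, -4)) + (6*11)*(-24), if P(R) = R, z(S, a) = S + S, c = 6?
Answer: -1592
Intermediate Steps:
w(j, l) = 9 - j
z(S, a) = 2*S
G(y, I) = -8 (G(y, I) = 2*(-4) = -8)
G(-13, w(0, -4)) + (6*11)*(-24) = -8 + (6*11)*(-24) = -8 + 66*(-24) = -8 - 1584 = -1592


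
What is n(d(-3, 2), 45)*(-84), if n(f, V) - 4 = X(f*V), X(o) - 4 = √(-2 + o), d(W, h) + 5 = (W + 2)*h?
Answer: -672 - 84*I*√317 ≈ -672.0 - 1495.6*I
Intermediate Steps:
d(W, h) = -5 + h*(2 + W) (d(W, h) = -5 + (W + 2)*h = -5 + (2 + W)*h = -5 + h*(2 + W))
X(o) = 4 + √(-2 + o)
n(f, V) = 8 + √(-2 + V*f) (n(f, V) = 4 + (4 + √(-2 + f*V)) = 4 + (4 + √(-2 + V*f)) = 8 + √(-2 + V*f))
n(d(-3, 2), 45)*(-84) = (8 + √(-2 + 45*(-5 + 2*2 - 3*2)))*(-84) = (8 + √(-2 + 45*(-5 + 4 - 6)))*(-84) = (8 + √(-2 + 45*(-7)))*(-84) = (8 + √(-2 - 315))*(-84) = (8 + √(-317))*(-84) = (8 + I*√317)*(-84) = -672 - 84*I*√317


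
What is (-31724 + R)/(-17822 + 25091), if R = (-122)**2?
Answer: -16840/7269 ≈ -2.3167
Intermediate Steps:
R = 14884
(-31724 + R)/(-17822 + 25091) = (-31724 + 14884)/(-17822 + 25091) = -16840/7269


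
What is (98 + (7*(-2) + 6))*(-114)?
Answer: -10260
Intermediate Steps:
(98 + (7*(-2) + 6))*(-114) = (98 + (-14 + 6))*(-114) = (98 - 8)*(-114) = 90*(-114) = -10260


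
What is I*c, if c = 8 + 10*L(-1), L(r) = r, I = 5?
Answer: -10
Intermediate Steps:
c = -2 (c = 8 + 10*(-1) = 8 - 10 = -2)
I*c = 5*(-2) = -10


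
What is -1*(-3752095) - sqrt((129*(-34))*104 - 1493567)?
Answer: 3752095 - I*sqrt(1949711) ≈ 3.7521e+6 - 1396.3*I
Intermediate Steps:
-1*(-3752095) - sqrt((129*(-34))*104 - 1493567) = 3752095 - sqrt(-4386*104 - 1493567) = 3752095 - sqrt(-456144 - 1493567) = 3752095 - sqrt(-1949711) = 3752095 - I*sqrt(1949711)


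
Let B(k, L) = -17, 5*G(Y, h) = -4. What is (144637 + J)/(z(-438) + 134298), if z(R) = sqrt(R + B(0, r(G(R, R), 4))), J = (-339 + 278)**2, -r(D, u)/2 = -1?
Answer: 19924182684/18035953259 - 148358*I*sqrt(455)/18035953259 ≈ 1.1047 - 0.00017546*I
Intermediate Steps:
G(Y, h) = -4/5 (G(Y, h) = (1/5)*(-4) = -4/5)
r(D, u) = 2 (r(D, u) = -2*(-1) = 2)
J = 3721 (J = (-61)**2 = 3721)
z(R) = sqrt(-17 + R) (z(R) = sqrt(R - 17) = sqrt(-17 + R))
(144637 + J)/(z(-438) + 134298) = (144637 + 3721)/(sqrt(-17 - 438) + 134298) = 148358/(sqrt(-455) + 134298) = 148358/(I*sqrt(455) + 134298) = 148358/(134298 + I*sqrt(455))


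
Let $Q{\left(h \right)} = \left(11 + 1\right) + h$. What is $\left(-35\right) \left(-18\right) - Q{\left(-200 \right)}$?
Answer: $818$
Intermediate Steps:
$Q{\left(h \right)} = 12 + h$
$\left(-35\right) \left(-18\right) - Q{\left(-200 \right)} = \left(-35\right) \left(-18\right) - \left(12 - 200\right) = 630 - -188 = 630 + 188 = 818$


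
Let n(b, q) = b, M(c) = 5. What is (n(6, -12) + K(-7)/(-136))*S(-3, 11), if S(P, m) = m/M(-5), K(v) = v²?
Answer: 8437/680 ≈ 12.407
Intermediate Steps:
S(P, m) = m/5
(n(6, -12) + K(-7)/(-136))*S(-3, 11) = (6 + (-7)²/(-136))*((⅕)*11) = (6 + 49*(-1/136))*(11/5) = (6 - 49/136)*(11/5) = (767/136)*(11/5) = 8437/680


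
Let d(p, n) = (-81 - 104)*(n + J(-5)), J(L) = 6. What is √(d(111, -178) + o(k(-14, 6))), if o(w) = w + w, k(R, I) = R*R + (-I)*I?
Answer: 2*√8035 ≈ 179.28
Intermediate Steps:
d(p, n) = -1110 - 185*n (d(p, n) = (-81 - 104)*(n + 6) = -185*(6 + n) = -1110 - 185*n)
k(R, I) = R² - I²
o(w) = 2*w
√(d(111, -178) + o(k(-14, 6))) = √((-1110 - 185*(-178)) + 2*((-14)² - 1*6²)) = √((-1110 + 32930) + 2*(196 - 1*36)) = √(31820 + 2*(196 - 36)) = √(31820 + 2*160) = √(31820 + 320) = √32140 = 2*√8035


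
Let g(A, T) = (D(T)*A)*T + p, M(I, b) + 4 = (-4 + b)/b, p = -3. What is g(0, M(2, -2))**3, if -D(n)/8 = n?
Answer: -27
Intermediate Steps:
D(n) = -8*n
M(I, b) = -4 + (-4 + b)/b
g(A, T) = -3 - 8*A*T**2 (g(A, T) = ((-8*T)*A)*T - 3 = (-8*A*T)*T - 3 = -8*A*T**2 - 3 = -3 - 8*A*T**2)
g(0, M(2, -2))**3 = (-3 - 8*0*(-3 - 4/(-2))**2)**3 = (-3 - 8*0*(-3 - 4*(-1/2))**2)**3 = (-3 - 8*0*(-3 + 2)**2)**3 = (-3 - 8*0*(-1)**2)**3 = (-3 - 8*0*1)**3 = (-3 + 0)**3 = (-3)**3 = -27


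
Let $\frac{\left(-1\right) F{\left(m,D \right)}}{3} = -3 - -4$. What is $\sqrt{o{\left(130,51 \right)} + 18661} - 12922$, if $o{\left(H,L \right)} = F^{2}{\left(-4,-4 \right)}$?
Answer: $-12922 + \sqrt{18670} \approx -12785.0$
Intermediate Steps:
$F{\left(m,D \right)} = -3$ ($F{\left(m,D \right)} = - 3 \left(-3 - -4\right) = - 3 \left(-3 + 4\right) = \left(-3\right) 1 = -3$)
$o{\left(H,L \right)} = 9$ ($o{\left(H,L \right)} = \left(-3\right)^{2} = 9$)
$\sqrt{o{\left(130,51 \right)} + 18661} - 12922 = \sqrt{9 + 18661} - 12922 = \sqrt{18670} - 12922 = -12922 + \sqrt{18670}$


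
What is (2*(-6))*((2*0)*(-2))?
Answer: 0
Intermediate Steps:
(2*(-6))*((2*0)*(-2)) = -0*(-2) = -12*0 = 0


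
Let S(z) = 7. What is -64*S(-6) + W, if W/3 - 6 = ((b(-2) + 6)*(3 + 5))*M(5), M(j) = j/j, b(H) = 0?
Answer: -286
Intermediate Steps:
M(j) = 1
W = 162 (W = 18 + 3*(((0 + 6)*(3 + 5))*1) = 18 + 3*((6*8)*1) = 18 + 3*(48*1) = 18 + 3*48 = 18 + 144 = 162)
-64*S(-6) + W = -64*7 + 162 = -448 + 162 = -286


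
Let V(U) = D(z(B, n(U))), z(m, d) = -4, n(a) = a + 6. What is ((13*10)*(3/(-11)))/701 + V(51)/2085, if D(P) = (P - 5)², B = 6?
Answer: -62853/5359145 ≈ -0.011728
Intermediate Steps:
n(a) = 6 + a
D(P) = (-5 + P)²
V(U) = 81 (V(U) = (-5 - 4)² = (-9)² = 81)
((13*10)*(3/(-11)))/701 + V(51)/2085 = ((13*10)*(3/(-11)))/701 + 81/2085 = (130*(3*(-1/11)))*(1/701) + 81*(1/2085) = (130*(-3/11))*(1/701) + 27/695 = -390/11*1/701 + 27/695 = -390/7711 + 27/695 = -62853/5359145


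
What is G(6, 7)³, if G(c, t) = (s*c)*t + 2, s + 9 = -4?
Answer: -160989184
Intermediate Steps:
s = -13 (s = -9 - 4 = -13)
G(c, t) = 2 - 13*c*t (G(c, t) = (-13*c)*t + 2 = -13*c*t + 2 = 2 - 13*c*t)
G(6, 7)³ = (2 - 13*6*7)³ = (2 - 546)³ = (-544)³ = -160989184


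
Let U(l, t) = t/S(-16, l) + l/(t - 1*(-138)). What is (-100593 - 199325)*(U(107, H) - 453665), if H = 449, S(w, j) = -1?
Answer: 79947584985498/587 ≈ 1.3620e+11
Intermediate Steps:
U(l, t) = -t + l/(138 + t) (U(l, t) = t/(-1) + l/(t - 1*(-138)) = t*(-1) + l/(t + 138) = -t + l/(138 + t))
(-100593 - 199325)*(U(107, H) - 453665) = (-100593 - 199325)*((107 - 1*449**2 - 138*449)/(138 + 449) - 453665) = -299918*((107 - 1*201601 - 61962)/587 - 453665) = -299918*((107 - 201601 - 61962)/587 - 453665) = -299918*((1/587)*(-263456) - 453665) = -299918*(-263456/587 - 453665) = -299918*(-266564811/587) = 79947584985498/587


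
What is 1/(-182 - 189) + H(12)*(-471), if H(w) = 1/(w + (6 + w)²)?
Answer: -1191/848 ≈ -1.4045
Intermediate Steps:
1/(-182 - 189) + H(12)*(-471) = 1/(-182 - 189) - 471/(12 + (6 + 12)²) = 1/(-371) - 471/(12 + 18²) = -1/371 - 471/(12 + 324) = -1/371 - 471/336 = -1/371 + (1/336)*(-471) = -1/371 - 157/112 = -1191/848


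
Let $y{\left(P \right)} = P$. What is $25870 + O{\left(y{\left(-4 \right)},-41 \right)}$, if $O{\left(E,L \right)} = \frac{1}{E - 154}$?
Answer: $\frac{4087459}{158} \approx 25870.0$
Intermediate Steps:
$O{\left(E,L \right)} = \frac{1}{-154 + E}$
$25870 + O{\left(y{\left(-4 \right)},-41 \right)} = 25870 + \frac{1}{-154 - 4} = 25870 + \frac{1}{-158} = 25870 - \frac{1}{158} = \frac{4087459}{158}$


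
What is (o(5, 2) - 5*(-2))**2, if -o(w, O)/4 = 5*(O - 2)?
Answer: 100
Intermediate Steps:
o(w, O) = 40 - 20*O (o(w, O) = -20*(O - 2) = -20*(-2 + O) = -4*(-10 + 5*O) = 40 - 20*O)
(o(5, 2) - 5*(-2))**2 = ((40 - 20*2) - 5*(-2))**2 = ((40 - 40) + 10)**2 = (0 + 10)**2 = 10**2 = 100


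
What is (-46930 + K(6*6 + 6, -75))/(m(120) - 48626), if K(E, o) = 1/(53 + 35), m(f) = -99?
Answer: 4129839/4287800 ≈ 0.96316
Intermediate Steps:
K(E, o) = 1/88
(-46930 + K(6*6 + 6, -75))/(m(120) - 48626) = (-46930 + 1/88)/(-99 - 48626) = -4129839/88/(-48725) = -4129839/88*(-1/48725) = 4129839/4287800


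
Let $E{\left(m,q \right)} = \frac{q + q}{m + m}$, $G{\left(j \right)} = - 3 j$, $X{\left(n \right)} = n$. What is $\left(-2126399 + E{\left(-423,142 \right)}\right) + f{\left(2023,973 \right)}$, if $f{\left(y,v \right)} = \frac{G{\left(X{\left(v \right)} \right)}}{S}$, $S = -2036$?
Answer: $- \frac{1831313412347}{861228} \approx -2.1264 \cdot 10^{6}$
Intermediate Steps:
$f{\left(y,v \right)} = \frac{3 v}{2036}$ ($f{\left(y,v \right)} = \frac{\left(-3\right) v}{-2036} = - 3 v \left(- \frac{1}{2036}\right) = \frac{3 v}{2036}$)
$E{\left(m,q \right)} = \frac{q}{m}$ ($E{\left(m,q \right)} = \frac{2 q}{2 m} = 2 q \frac{1}{2 m} = \frac{q}{m}$)
$\left(-2126399 + E{\left(-423,142 \right)}\right) + f{\left(2023,973 \right)} = \left(-2126399 + \frac{142}{-423}\right) + \frac{3}{2036} \cdot 973 = \left(-2126399 + 142 \left(- \frac{1}{423}\right)\right) + \frac{2919}{2036} = \left(-2126399 - \frac{142}{423}\right) + \frac{2919}{2036} = - \frac{899466919}{423} + \frac{2919}{2036} = - \frac{1831313412347}{861228}$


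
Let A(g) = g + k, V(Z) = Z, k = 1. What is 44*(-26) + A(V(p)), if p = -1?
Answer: -1144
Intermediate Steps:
A(g) = 1 + g (A(g) = g + 1 = 1 + g)
44*(-26) + A(V(p)) = 44*(-26) + (1 - 1) = -1144 + 0 = -1144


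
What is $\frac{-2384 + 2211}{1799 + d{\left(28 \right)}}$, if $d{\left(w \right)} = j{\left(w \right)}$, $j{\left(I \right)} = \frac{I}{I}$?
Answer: $- \frac{173}{1800} \approx -0.096111$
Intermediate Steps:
$j{\left(I \right)} = 1$
$d{\left(w \right)} = 1$
$\frac{-2384 + 2211}{1799 + d{\left(28 \right)}} = \frac{-2384 + 2211}{1799 + 1} = - \frac{173}{1800}$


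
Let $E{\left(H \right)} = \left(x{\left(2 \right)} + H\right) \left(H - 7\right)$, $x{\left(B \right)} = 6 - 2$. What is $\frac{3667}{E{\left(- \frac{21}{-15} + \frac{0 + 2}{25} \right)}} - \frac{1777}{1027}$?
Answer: $- \frac{2387351587}{19416462} \approx -122.96$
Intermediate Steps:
$x{\left(B \right)} = 4$ ($x{\left(B \right)} = 6 - 2 = 4$)
$E{\left(H \right)} = \left(-7 + H\right) \left(4 + H\right)$ ($E{\left(H \right)} = \left(4 + H\right) \left(H - 7\right) = \left(4 + H\right) \left(-7 + H\right) = \left(-7 + H\right) \left(4 + H\right)$)
$\frac{3667}{E{\left(- \frac{21}{-15} + \frac{0 + 2}{25} \right)}} - \frac{1777}{1027} = \frac{3667}{-28 + \left(- \frac{21}{-15} + \frac{0 + 2}{25}\right)^{2} - 3 \left(- \frac{21}{-15} + \frac{0 + 2}{25}\right)} - \frac{1777}{1027} = \frac{3667}{-28 + \left(\left(-21\right) \left(- \frac{1}{15}\right) + 2 \cdot \frac{1}{25}\right)^{2} - 3 \left(\left(-21\right) \left(- \frac{1}{15}\right) + 2 \cdot \frac{1}{25}\right)} - \frac{1777}{1027} = \frac{3667}{-28 + \left(\frac{7}{5} + \frac{2}{25}\right)^{2} - 3 \left(\frac{7}{5} + \frac{2}{25}\right)} - \frac{1777}{1027} = \frac{3667}{-28 + \left(\frac{37}{25}\right)^{2} - \frac{111}{25}} - \frac{1777}{1027} = \frac{3667}{-28 + \frac{1369}{625} - \frac{111}{25}} - \frac{1777}{1027} = \frac{3667}{- \frac{18906}{625}} - \frac{1777}{1027} = 3667 \left(- \frac{625}{18906}\right) - \frac{1777}{1027} = - \frac{2291875}{18906} - \frac{1777}{1027} = - \frac{2387351587}{19416462}$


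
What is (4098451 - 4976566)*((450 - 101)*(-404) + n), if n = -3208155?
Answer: 2940939730365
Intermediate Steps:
(4098451 - 4976566)*((450 - 101)*(-404) + n) = (4098451 - 4976566)*((450 - 101)*(-404) - 3208155) = -878115*(349*(-404) - 3208155) = -878115*(-140996 - 3208155) = -878115*(-3349151) = 2940939730365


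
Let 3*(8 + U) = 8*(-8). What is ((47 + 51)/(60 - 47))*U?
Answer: -8624/39 ≈ -221.13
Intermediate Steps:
U = -88/3 (U = -8 + (8*(-8))/3 = -8 + (⅓)*(-64) = -8 - 64/3 = -88/3 ≈ -29.333)
((47 + 51)/(60 - 47))*U = ((47 + 51)/(60 - 47))*(-88/3) = (98/13)*(-88/3) = -8624/39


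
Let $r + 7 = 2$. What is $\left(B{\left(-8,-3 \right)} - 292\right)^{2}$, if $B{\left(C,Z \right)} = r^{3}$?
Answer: $173889$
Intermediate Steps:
$r = -5$ ($r = -7 + 2 = -5$)
$B{\left(C,Z \right)} = -125$ ($B{\left(C,Z \right)} = \left(-5\right)^{3} = -125$)
$\left(B{\left(-8,-3 \right)} - 292\right)^{2} = \left(-125 - 292\right)^{2} = \left(-417\right)^{2} = 173889$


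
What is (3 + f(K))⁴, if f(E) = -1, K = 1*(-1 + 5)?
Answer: 16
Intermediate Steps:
K = 4 (K = 1*4 = 4)
(3 + f(K))⁴ = (3 - 1)⁴ = 2⁴ = 16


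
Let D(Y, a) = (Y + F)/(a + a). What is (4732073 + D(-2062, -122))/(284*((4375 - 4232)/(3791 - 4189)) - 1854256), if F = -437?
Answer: -229771033889/90040209000 ≈ -2.5519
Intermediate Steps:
D(Y, a) = (-437 + Y)/(2*a) (D(Y, a) = (Y - 437)/(a + a) = (-437 + Y)/((2*a)) = (-437 + Y)*(1/(2*a)) = (-437 + Y)/(2*a))
(4732073 + D(-2062, -122))/(284*((4375 - 4232)/(3791 - 4189)) - 1854256) = (4732073 + (1/2)*(-437 - 2062)/(-122))/(284*((4375 - 4232)/(3791 - 4189)) - 1854256) = (4732073 + (1/2)*(-1/122)*(-2499))/(284*(143/(-398)) - 1854256) = (4732073 + 2499/244)/(284*(143*(-1/398)) - 1854256) = 1154628311/(244*(284*(-143/398) - 1854256)) = 1154628311/(244*(-20306/199 - 1854256)) = 1154628311/(244*(-369017250/199)) = (1154628311/244)*(-199/369017250) = -229771033889/90040209000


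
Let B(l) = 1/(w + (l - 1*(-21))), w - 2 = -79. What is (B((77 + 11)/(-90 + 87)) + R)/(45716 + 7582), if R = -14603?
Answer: -534053/1949184 ≈ -0.27399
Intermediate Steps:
w = -77 (w = 2 - 79 = -77)
B(l) = 1/(-56 + l) (B(l) = 1/(-77 + (l - 1*(-21))) = 1/(-77 + (l + 21)) = 1/(-77 + (21 + l)) = 1/(-56 + l))
(B((77 + 11)/(-90 + 87)) + R)/(45716 + 7582) = (1/(-56 + (77 + 11)/(-90 + 87)) - 14603)/(45716 + 7582) = (1/(-56 + 88/(-3)) - 14603)/53298 = (1/(-56 + 88*(-⅓)) - 14603)*(1/53298) = (1/(-56 - 88/3) - 14603)*(1/53298) = (1/(-256/3) - 14603)*(1/53298) = (-3/256 - 14603)*(1/53298) = -3738371/256*1/53298 = -534053/1949184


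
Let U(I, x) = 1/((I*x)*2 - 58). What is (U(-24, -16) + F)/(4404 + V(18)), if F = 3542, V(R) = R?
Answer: 2514821/3139620 ≈ 0.80099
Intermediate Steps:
U(I, x) = 1/(-58 + 2*I*x) (U(I, x) = 1/(2*I*x - 58) = 1/(-58 + 2*I*x))
(U(-24, -16) + F)/(4404 + V(18)) = (1/(2*(-29 - 24*(-16))) + 3542)/(4404 + 18) = (1/(2*(-29 + 384)) + 3542)/4422 = ((½)/355 + 3542)*(1/4422) = ((½)*(1/355) + 3542)*(1/4422) = (1/710 + 3542)*(1/4422) = (2514821/710)*(1/4422) = 2514821/3139620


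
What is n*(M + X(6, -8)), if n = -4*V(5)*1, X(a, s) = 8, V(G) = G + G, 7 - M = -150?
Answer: -6600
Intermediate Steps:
M = 157 (M = 7 - 1*(-150) = 7 + 150 = 157)
V(G) = 2*G
n = -40 (n = -8*5*1 = -4*10*1 = -40*1 = -40)
n*(M + X(6, -8)) = -40*(157 + 8) = -40*165 = -6600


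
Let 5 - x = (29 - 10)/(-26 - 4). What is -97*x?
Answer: -16393/30 ≈ -546.43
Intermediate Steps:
x = 169/30 (x = 5 - (29 - 10)/(-26 - 4) = 5 - 19/(-30) = 5 - 19*(-1)/30 = 5 - 1*(-19/30) = 5 + 19/30 = 169/30 ≈ 5.6333)
-97*x = -97*169/30 = -16393/30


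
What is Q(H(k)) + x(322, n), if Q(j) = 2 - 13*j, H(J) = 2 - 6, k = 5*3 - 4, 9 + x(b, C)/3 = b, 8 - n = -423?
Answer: 993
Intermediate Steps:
n = 431 (n = 8 - 1*(-423) = 8 + 423 = 431)
x(b, C) = -27 + 3*b
k = 11 (k = 15 - 4 = 11)
H(J) = -4
Q(H(k)) + x(322, n) = (2 - 13*(-4)) + (-27 + 3*322) = (2 + 52) + (-27 + 966) = 54 + 939 = 993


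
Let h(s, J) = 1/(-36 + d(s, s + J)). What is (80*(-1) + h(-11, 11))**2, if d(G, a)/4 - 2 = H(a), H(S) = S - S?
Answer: 5022081/784 ≈ 6405.7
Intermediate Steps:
H(S) = 0
d(G, a) = 8 (d(G, a) = 8 + 4*0 = 8 + 0 = 8)
h(s, J) = -1/28 (h(s, J) = 1/(-36 + 8) = 1/(-28) = -1/28)
(80*(-1) + h(-11, 11))**2 = (80*(-1) - 1/28)**2 = (-80 - 1/28)**2 = (-2241/28)**2 = 5022081/784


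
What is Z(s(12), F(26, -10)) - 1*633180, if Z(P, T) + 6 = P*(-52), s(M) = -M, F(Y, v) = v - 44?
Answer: -632562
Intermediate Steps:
F(Y, v) = -44 + v
Z(P, T) = -6 - 52*P (Z(P, T) = -6 + P*(-52) = -6 - 52*P)
Z(s(12), F(26, -10)) - 1*633180 = (-6 - (-52)*12) - 1*633180 = (-6 - 52*(-12)) - 633180 = (-6 + 624) - 633180 = 618 - 633180 = -632562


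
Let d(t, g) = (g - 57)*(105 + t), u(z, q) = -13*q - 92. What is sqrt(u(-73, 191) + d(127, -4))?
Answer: I*sqrt(16727) ≈ 129.33*I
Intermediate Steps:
u(z, q) = -92 - 13*q
d(t, g) = (-57 + g)*(105 + t)
sqrt(u(-73, 191) + d(127, -4)) = sqrt((-92 - 13*191) + (-5985 - 57*127 + 105*(-4) - 4*127)) = sqrt((-92 - 2483) + (-5985 - 7239 - 420 - 508)) = sqrt(-2575 - 14152) = sqrt(-16727) = I*sqrt(16727)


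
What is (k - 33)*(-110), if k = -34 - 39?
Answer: 11660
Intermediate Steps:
k = -73
(k - 33)*(-110) = (-73 - 33)*(-110) = -106*(-110) = 11660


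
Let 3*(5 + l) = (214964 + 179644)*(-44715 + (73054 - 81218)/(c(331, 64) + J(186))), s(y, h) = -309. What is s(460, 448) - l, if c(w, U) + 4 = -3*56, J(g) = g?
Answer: 41708353504/7 ≈ 5.9583e+9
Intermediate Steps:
c(w, U) = -172 (c(w, U) = -4 - 3*56 = -4 - 168 = -172)
l = -41708355667/7 (l = -5 + ((214964 + 179644)*(-44715 + (73054 - 81218)/(-172 + 186)))/3 = -5 + (394608*(-44715 - 8164/14))/3 = -5 + (394608*(-44715 - 8164*1/14))/3 = -5 + (394608*(-44715 - 4082/7))/3 = -5 + (394608*(-317087/7))/3 = -5 + (1/3)*(-125125066896/7) = -5 - 41708355632/7 = -41708355667/7 ≈ -5.9583e+9)
s(460, 448) - l = -309 - 1*(-41708355667/7) = -309 + 41708355667/7 = 41708353504/7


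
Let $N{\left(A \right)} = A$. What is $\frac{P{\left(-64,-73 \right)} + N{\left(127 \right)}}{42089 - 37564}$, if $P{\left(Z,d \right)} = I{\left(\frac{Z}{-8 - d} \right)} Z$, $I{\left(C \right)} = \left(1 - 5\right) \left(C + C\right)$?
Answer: $- \frac{24513}{294125} \approx -0.083342$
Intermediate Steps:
$I{\left(C \right)} = - 8 C$ ($I{\left(C \right)} = - 4 \cdot 2 C = - 8 C$)
$P{\left(Z,d \right)} = - \frac{8 Z^{2}}{-8 - d}$ ($P{\left(Z,d \right)} = - 8 \frac{Z}{-8 - d} Z = - \frac{8 Z}{-8 - d} Z = - \frac{8 Z^{2}}{-8 - d}$)
$\frac{P{\left(-64,-73 \right)} + N{\left(127 \right)}}{42089 - 37564} = \frac{\frac{8 \left(-64\right)^{2}}{8 - 73} + 127}{42089 - 37564} = \frac{8 \cdot 4096 \frac{1}{-65} + 127}{4525} = \left(8 \cdot 4096 \left(- \frac{1}{65}\right) + 127\right) \frac{1}{4525} = \left(- \frac{32768}{65} + 127\right) \frac{1}{4525} = \left(- \frac{24513}{65}\right) \frac{1}{4525} = - \frac{24513}{294125}$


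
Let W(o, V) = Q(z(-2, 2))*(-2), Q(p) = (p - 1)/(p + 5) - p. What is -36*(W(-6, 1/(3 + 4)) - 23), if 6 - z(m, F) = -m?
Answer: 564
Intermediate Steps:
z(m, F) = 6 + m (z(m, F) = 6 - (-1)*m = 6 + m)
Q(p) = -p + (-1 + p)/(5 + p) (Q(p) = (-1 + p)/(5 + p) - p = -p + (-1 + p)/(5 + p))
W(o, V) = 22/3 (W(o, V) = ((-1 - (6 - 2)² - 4*(6 - 2))/(5 + (6 - 2)))*(-2) = ((-1 - 1*4² - 4*4)/(5 + 4))*(-2) = ((-1 - 1*16 - 16)/9)*(-2) = ((-1 - 16 - 16)/9)*(-2) = ((⅑)*(-33))*(-2) = -11/3*(-2) = 22/3)
-36*(W(-6, 1/(3 + 4)) - 23) = -36*(22/3 - 23) = -36*(-47/3) = 564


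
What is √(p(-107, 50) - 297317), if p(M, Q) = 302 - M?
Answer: 2*I*√74227 ≈ 544.89*I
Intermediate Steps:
√(p(-107, 50) - 297317) = √((302 - 1*(-107)) - 297317) = √((302 + 107) - 297317) = √(409 - 297317) = √(-296908) = 2*I*√74227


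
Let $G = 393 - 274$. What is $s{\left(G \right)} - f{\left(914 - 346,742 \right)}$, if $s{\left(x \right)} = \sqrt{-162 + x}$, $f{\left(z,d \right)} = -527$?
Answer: $527 + i \sqrt{43} \approx 527.0 + 6.5574 i$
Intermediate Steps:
$G = 119$ ($G = 393 - 274 = 119$)
$s{\left(G \right)} - f{\left(914 - 346,742 \right)} = \sqrt{-162 + 119} - -527 = \sqrt{-43} + 527 = i \sqrt{43} + 527 = 527 + i \sqrt{43}$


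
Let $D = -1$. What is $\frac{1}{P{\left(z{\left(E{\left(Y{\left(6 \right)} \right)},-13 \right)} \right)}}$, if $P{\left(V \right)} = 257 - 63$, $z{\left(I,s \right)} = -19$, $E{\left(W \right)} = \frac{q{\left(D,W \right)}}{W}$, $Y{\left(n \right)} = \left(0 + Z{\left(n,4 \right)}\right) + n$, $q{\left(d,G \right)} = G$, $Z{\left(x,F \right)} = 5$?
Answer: $\frac{1}{194} \approx 0.0051546$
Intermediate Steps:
$Y{\left(n \right)} = 5 + n$ ($Y{\left(n \right)} = \left(0 + 5\right) + n = 5 + n$)
$E{\left(W \right)} = 1$ ($E{\left(W \right)} = \frac{W}{W} = 1$)
$P{\left(V \right)} = 194$
$\frac{1}{P{\left(z{\left(E{\left(Y{\left(6 \right)} \right)},-13 \right)} \right)}} = \frac{1}{194}$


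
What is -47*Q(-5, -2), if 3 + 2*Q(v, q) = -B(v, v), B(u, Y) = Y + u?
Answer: -329/2 ≈ -164.50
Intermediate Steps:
Q(v, q) = -3/2 - v (Q(v, q) = -3/2 + (-(v + v))/2 = -3/2 + (-2*v)/2 = -3/2 - v)
-47*Q(-5, -2) = -47*(-3/2 - 1*(-5)) = -47*(-3/2 + 5) = -47*7/2 = -329/2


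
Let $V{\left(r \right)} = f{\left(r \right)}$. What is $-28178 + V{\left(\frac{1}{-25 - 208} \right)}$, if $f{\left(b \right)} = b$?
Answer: $- \frac{6565475}{233} \approx -28178.0$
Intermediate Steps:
$V{\left(r \right)} = r$
$-28178 + V{\left(\frac{1}{-25 - 208} \right)} = -28178 + \frac{1}{-25 - 208} = -28178 + \frac{1}{-233} = -28178 - \frac{1}{233} = - \frac{6565475}{233}$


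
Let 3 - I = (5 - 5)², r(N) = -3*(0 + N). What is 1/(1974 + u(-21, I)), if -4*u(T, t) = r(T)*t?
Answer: 4/7707 ≈ 0.00051901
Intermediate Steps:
r(N) = -3*N
I = 3 (I = 3 - (5 - 5)² = 3 - 1*0² = 3 - 1*0 = 3 + 0 = 3)
u(T, t) = 3*T*t/4 (u(T, t) = -(-3*T)*t/4 = -(-3)*T*t/4 = 3*T*t/4)
1/(1974 + u(-21, I)) = 1/(1974 + (¾)*(-21)*3) = 1/(1974 - 189/4) = 1/(7707/4) = 4/7707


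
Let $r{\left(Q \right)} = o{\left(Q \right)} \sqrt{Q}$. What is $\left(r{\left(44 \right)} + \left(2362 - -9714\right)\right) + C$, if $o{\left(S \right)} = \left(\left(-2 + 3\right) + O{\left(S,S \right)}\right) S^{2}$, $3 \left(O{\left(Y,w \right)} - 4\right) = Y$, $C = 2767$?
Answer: $14843 + \frac{228448 \sqrt{11}}{3} \approx 2.674 \cdot 10^{5}$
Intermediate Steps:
$O{\left(Y,w \right)} = 4 + \frac{Y}{3}$
$o{\left(S \right)} = S^{2} \left(5 + \frac{S}{3}\right)$ ($o{\left(S \right)} = \left(\left(-2 + 3\right) + \left(4 + \frac{S}{3}\right)\right) S^{2} = \left(1 + \left(4 + \frac{S}{3}\right)\right) S^{2} = \left(5 + \frac{S}{3}\right) S^{2} = S^{2} \left(5 + \frac{S}{3}\right)$)
$r{\left(Q \right)} = \frac{Q^{\frac{5}{2}} \left(15 + Q\right)}{3}$ ($r{\left(Q \right)} = \frac{Q^{2} \left(15 + Q\right)}{3} \sqrt{Q} = \frac{Q^{\frac{5}{2}} \left(15 + Q\right)}{3}$)
$\left(r{\left(44 \right)} + \left(2362 - -9714\right)\right) + C = \left(\frac{44^{\frac{5}{2}} \left(15 + 44\right)}{3} + \left(2362 - -9714\right)\right) + 2767 = \left(\frac{1}{3} \cdot 3872 \sqrt{11} \cdot 59 + \left(2362 + 9714\right)\right) + 2767 = \left(\frac{228448 \sqrt{11}}{3} + 12076\right) + 2767 = \left(12076 + \frac{228448 \sqrt{11}}{3}\right) + 2767 = 14843 + \frac{228448 \sqrt{11}}{3}$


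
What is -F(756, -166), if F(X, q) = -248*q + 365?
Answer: -41533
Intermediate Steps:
F(X, q) = 365 - 248*q
-F(756, -166) = -(365 - 248*(-166)) = -(365 + 41168) = -1*41533 = -41533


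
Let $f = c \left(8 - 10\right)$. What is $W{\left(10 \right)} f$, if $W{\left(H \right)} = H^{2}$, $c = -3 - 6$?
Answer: $1800$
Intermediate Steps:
$c = -9$ ($c = -3 - 6 = -9$)
$f = 18$ ($f = - 9 \left(8 - 10\right) = \left(-9\right) \left(-2\right) = 18$)
$W{\left(10 \right)} f = 10^{2} \cdot 18 = 100 \cdot 18 = 1800$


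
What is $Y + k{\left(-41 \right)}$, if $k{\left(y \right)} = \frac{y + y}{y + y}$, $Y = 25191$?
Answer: $25192$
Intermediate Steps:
$k{\left(y \right)} = 1$ ($k{\left(y \right)} = \frac{2 y}{2 y} = 2 y \frac{1}{2 y} = 1$)
$Y + k{\left(-41 \right)} = 25191 + 1 = 25192$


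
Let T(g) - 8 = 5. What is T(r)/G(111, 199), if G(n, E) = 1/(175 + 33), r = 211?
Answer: 2704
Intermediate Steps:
T(g) = 13 (T(g) = 8 + 5 = 13)
G(n, E) = 1/208
T(r)/G(111, 199) = 13/(1/208) = 13*208 = 2704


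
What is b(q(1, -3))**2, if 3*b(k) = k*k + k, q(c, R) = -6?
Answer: 100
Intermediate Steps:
b(k) = k/3 + k**2/3 (b(k) = (k*k + k)/3 = (k**2 + k)/3 = (k + k**2)/3 = k/3 + k**2/3)
b(q(1, -3))**2 = ((1/3)*(-6)*(1 - 6))**2 = ((1/3)*(-6)*(-5))**2 = 10**2 = 100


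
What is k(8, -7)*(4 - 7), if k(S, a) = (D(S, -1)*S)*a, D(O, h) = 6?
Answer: 1008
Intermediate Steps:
k(S, a) = 6*S*a (k(S, a) = (6*S)*a = 6*S*a)
k(8, -7)*(4 - 7) = (6*8*(-7))*(4 - 7) = -336*(-3) = 1008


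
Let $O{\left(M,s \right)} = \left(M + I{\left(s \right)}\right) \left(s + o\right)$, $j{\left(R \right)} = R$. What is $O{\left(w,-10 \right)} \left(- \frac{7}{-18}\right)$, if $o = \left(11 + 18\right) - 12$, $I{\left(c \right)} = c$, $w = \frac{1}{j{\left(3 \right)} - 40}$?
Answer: $- \frac{18179}{666} \approx -27.296$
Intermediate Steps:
$w = - \frac{1}{37}$ ($w = \frac{1}{3 - 40} = \frac{1}{-37} = - \frac{1}{37} \approx -0.027027$)
$o = 17$ ($o = 29 - 12 = 17$)
$O{\left(M,s \right)} = \left(17 + s\right) \left(M + s\right)$ ($O{\left(M,s \right)} = \left(M + s\right) \left(s + 17\right) = \left(M + s\right) \left(17 + s\right) = \left(17 + s\right) \left(M + s\right)$)
$O{\left(w,-10 \right)} \left(- \frac{7}{-18}\right) = \left(\left(-10\right)^{2} + 17 \left(- \frac{1}{37}\right) + 17 \left(-10\right) - - \frac{10}{37}\right) \left(- \frac{7}{-18}\right) = \left(100 - \frac{17}{37} - 170 + \frac{10}{37}\right) \left(\left(-7\right) \left(- \frac{1}{18}\right)\right) = \left(- \frac{2597}{37}\right) \frac{7}{18} = - \frac{18179}{666}$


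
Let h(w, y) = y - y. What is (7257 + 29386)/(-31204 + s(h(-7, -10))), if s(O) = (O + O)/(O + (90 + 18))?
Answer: -36643/31204 ≈ -1.1743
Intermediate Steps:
h(w, y) = 0
s(O) = 2*O/(108 + O) (s(O) = (2*O)/(O + 108) = (2*O)/(108 + O) = 2*O/(108 + O))
(7257 + 29386)/(-31204 + s(h(-7, -10))) = (7257 + 29386)/(-31204 + 2*0/(108 + 0)) = 36643/(-31204 + 2*0/108) = 36643/(-31204 + 2*0*(1/108)) = 36643/(-31204 + 0) = 36643/(-31204) = 36643*(-1/31204) = -36643/31204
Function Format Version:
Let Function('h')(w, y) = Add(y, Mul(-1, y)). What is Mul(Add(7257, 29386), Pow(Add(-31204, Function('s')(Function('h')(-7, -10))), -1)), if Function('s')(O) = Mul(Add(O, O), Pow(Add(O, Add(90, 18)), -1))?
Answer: Rational(-36643, 31204) ≈ -1.1743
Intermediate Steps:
Function('h')(w, y) = 0
Function('s')(O) = Mul(2, O, Pow(Add(108, O), -1)) (Function('s')(O) = Mul(Mul(2, O), Pow(Add(O, 108), -1)) = Mul(Mul(2, O), Pow(Add(108, O), -1)) = Mul(2, O, Pow(Add(108, O), -1)))
Mul(Add(7257, 29386), Pow(Add(-31204, Function('s')(Function('h')(-7, -10))), -1)) = Mul(Add(7257, 29386), Pow(Add(-31204, Mul(2, 0, Pow(Add(108, 0), -1))), -1)) = Mul(36643, Pow(Add(-31204, Mul(2, 0, Pow(108, -1))), -1)) = Mul(36643, Pow(Add(-31204, Mul(2, 0, Rational(1, 108))), -1)) = Mul(36643, Pow(Add(-31204, 0), -1)) = Mul(36643, Pow(-31204, -1)) = Mul(36643, Rational(-1, 31204)) = Rational(-36643, 31204)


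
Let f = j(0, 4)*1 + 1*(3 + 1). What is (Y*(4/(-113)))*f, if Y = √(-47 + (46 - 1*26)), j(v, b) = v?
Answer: -48*I*√3/113 ≈ -0.73574*I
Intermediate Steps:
Y = 3*I*√3 (Y = √(-47 + (46 - 26)) = √(-47 + 20) = √(-27) = 3*I*√3 ≈ 5.1962*I)
f = 4 (f = 0*1 + 1*(3 + 1) = 0 + 1*4 = 0 + 4 = 4)
(Y*(4/(-113)))*f = ((3*I*√3)*(4/(-113)))*4 = ((3*I*√3)*(4*(-1/113)))*4 = ((3*I*√3)*(-4/113))*4 = -12*I*√3/113*4 = -48*I*√3/113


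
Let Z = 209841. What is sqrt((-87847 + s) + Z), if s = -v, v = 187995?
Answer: I*sqrt(66001) ≈ 256.91*I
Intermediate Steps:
s = -187995 (s = -1*187995 = -187995)
sqrt((-87847 + s) + Z) = sqrt((-87847 - 187995) + 209841) = sqrt(-275842 + 209841) = sqrt(-66001) = I*sqrt(66001)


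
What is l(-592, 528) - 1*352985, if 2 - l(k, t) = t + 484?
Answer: -353995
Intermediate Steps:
l(k, t) = -482 - t (l(k, t) = 2 - (t + 484) = 2 - (484 + t) = 2 + (-484 - t) = -482 - t)
l(-592, 528) - 1*352985 = (-482 - 1*528) - 1*352985 = (-482 - 528) - 352985 = -1010 - 352985 = -353995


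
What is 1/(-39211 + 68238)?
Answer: 1/29027 ≈ 3.4451e-5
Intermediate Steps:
1/(-39211 + 68238) = 1/29027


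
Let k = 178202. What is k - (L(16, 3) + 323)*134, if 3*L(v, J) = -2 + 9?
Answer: 403822/3 ≈ 1.3461e+5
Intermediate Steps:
L(v, J) = 7/3 (L(v, J) = (-2 + 9)/3 = (⅓)*7 = 7/3)
k - (L(16, 3) + 323)*134 = 178202 - (7/3 + 323)*134 = 178202 - 976*134/3 = 178202 - 1*130784/3 = 178202 - 130784/3 = 403822/3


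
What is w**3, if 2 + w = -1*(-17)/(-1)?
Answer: -6859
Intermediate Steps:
w = -19 (w = -2 - 1*(-17)/(-1) = -2 + 17*(-1) = -2 - 17 = -19)
w**3 = (-19)**3 = -6859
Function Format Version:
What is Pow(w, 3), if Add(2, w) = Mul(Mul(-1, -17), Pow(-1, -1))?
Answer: -6859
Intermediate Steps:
w = -19 (w = Add(-2, Mul(Mul(-1, -17), Pow(-1, -1))) = Add(-2, Mul(17, -1)) = Add(-2, -17) = -19)
Pow(w, 3) = Pow(-19, 3) = -6859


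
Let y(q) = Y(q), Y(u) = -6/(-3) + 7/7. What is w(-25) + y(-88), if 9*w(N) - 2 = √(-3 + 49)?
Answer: 29/9 + √46/9 ≈ 3.9758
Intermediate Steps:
Y(u) = 3 (Y(u) = -6*(-⅓) + 7*(⅐) = 2 + 1 = 3)
y(q) = 3
w(N) = 2/9 + √46/9 (w(N) = 2/9 + √(-3 + 49)/9 = 2/9 + √46/9)
w(-25) + y(-88) = (2/9 + √46/9) + 3 = 29/9 + √46/9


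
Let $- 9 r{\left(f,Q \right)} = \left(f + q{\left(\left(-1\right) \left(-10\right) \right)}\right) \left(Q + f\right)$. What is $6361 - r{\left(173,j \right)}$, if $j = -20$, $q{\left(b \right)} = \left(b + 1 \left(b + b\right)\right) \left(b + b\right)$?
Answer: $19502$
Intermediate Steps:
$q{\left(b \right)} = 6 b^{2}$ ($q{\left(b \right)} = \left(b + 1 \cdot 2 b\right) 2 b = \left(b + 2 b\right) 2 b = 3 b 2 b = 6 b^{2}$)
$r{\left(f,Q \right)} = - \frac{\left(600 + f\right) \left(Q + f\right)}{9}$ ($r{\left(f,Q \right)} = - \frac{\left(f + 6 \left(\left(-1\right) \left(-10\right)\right)^{2}\right) \left(Q + f\right)}{9} = - \frac{\left(f + 6 \cdot 10^{2}\right) \left(Q + f\right)}{9} = - \frac{\left(f + 6 \cdot 100\right) \left(Q + f\right)}{9} = - \frac{\left(f + 600\right) \left(Q + f\right)}{9} = - \frac{\left(600 + f\right) \left(Q + f\right)}{9}$)
$6361 - r{\left(173,j \right)} = 6361 - \left(\left(- \frac{200}{3}\right) \left(-20\right) - \frac{34600}{3} - \frac{173^{2}}{9} - \left(- \frac{20}{9}\right) 173\right) = 6361 - \left(\frac{4000}{3} - \frac{34600}{3} - \frac{29929}{9} + \frac{3460}{9}\right) = 6361 - -13141 = 6361 + 13141 = 19502$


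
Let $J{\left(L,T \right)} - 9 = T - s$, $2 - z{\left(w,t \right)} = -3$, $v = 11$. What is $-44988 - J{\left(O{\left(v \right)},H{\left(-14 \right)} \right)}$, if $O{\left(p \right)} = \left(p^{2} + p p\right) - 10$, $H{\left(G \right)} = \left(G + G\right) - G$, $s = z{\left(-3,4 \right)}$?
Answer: $-44978$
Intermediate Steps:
$z{\left(w,t \right)} = 5$ ($z{\left(w,t \right)} = 2 - -3 = 2 + 3 = 5$)
$s = 5$
$H{\left(G \right)} = G$ ($H{\left(G \right)} = 2 G - G = G$)
$O{\left(p \right)} = -10 + 2 p^{2}$ ($O{\left(p \right)} = \left(p^{2} + p^{2}\right) - 10 = 2 p^{2} - 10 = -10 + 2 p^{2}$)
$J{\left(L,T \right)} = 4 + T$ ($J{\left(L,T \right)} = 9 + \left(T - 5\right) = 9 + \left(-5 + T\right) = 4 + T$)
$-44988 - J{\left(O{\left(v \right)},H{\left(-14 \right)} \right)} = -44988 - \left(4 - 14\right) = -44988 - -10 = -44988 + 10 = -44978$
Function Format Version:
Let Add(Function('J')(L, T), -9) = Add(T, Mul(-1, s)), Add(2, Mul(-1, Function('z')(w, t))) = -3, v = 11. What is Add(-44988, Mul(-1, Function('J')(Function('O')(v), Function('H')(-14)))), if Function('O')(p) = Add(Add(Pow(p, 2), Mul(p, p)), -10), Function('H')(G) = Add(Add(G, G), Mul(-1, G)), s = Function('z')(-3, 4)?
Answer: -44978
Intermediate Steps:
Function('z')(w, t) = 5 (Function('z')(w, t) = Add(2, Mul(-1, -3)) = Add(2, 3) = 5)
s = 5
Function('H')(G) = G (Function('H')(G) = Add(Mul(2, G), Mul(-1, G)) = G)
Function('O')(p) = Add(-10, Mul(2, Pow(p, 2))) (Function('O')(p) = Add(Add(Pow(p, 2), Pow(p, 2)), -10) = Add(Mul(2, Pow(p, 2)), -10) = Add(-10, Mul(2, Pow(p, 2))))
Function('J')(L, T) = Add(4, T) (Function('J')(L, T) = Add(9, Add(T, Mul(-1, 5))) = Add(9, Add(T, -5)) = Add(9, Add(-5, T)) = Add(4, T))
Add(-44988, Mul(-1, Function('J')(Function('O')(v), Function('H')(-14)))) = Add(-44988, Mul(-1, Add(4, -14))) = Add(-44988, Mul(-1, -10)) = Add(-44988, 10) = -44978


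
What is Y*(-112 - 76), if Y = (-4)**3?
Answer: 12032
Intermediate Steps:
Y = -64
Y*(-112 - 76) = -64*(-112 - 76) = -64*(-188) = 12032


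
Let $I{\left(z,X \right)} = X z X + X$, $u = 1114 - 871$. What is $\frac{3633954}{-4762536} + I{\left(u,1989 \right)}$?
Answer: $\frac{763068909830693}{793756} \approx 9.6134 \cdot 10^{8}$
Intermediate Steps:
$u = 243$
$I{\left(z,X \right)} = X + z X^{2}$ ($I{\left(z,X \right)} = z X^{2} + X = X + z X^{2}$)
$\frac{3633954}{-4762536} + I{\left(u,1989 \right)} = \frac{3633954}{-4762536} + 1989 \left(1 + 1989 \cdot 243\right) = 3633954 \left(- \frac{1}{4762536}\right) + 1989 \left(1 + 483327\right) = - \frac{605659}{793756} + 1989 \cdot 483328 = - \frac{605659}{793756} + 961339392 = \frac{763068909830693}{793756}$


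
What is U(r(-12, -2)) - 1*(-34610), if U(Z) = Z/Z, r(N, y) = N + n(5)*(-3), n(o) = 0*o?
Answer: 34611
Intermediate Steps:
n(o) = 0
r(N, y) = N (r(N, y) = N + 0*(-3) = N + 0 = N)
U(Z) = 1
U(r(-12, -2)) - 1*(-34610) = 1 - 1*(-34610) = 1 + 34610 = 34611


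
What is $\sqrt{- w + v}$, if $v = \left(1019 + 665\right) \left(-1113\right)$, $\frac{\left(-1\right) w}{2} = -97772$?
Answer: $2 i \sqrt{517459} \approx 1438.7 i$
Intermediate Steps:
$w = 195544$ ($w = \left(-2\right) \left(-97772\right) = 195544$)
$v = -1874292$ ($v = 1684 \left(-1113\right) = -1874292$)
$\sqrt{- w + v} = \sqrt{\left(-1\right) 195544 - 1874292} = \sqrt{-195544 - 1874292} = \sqrt{-2069836} = 2 i \sqrt{517459}$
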